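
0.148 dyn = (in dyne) 0.148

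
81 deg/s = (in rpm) 13.5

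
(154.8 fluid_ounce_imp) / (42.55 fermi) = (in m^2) 1.034e+11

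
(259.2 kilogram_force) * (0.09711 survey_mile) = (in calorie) 9.495e+04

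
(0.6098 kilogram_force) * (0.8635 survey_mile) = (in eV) 5.187e+22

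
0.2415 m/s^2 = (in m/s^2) 0.2415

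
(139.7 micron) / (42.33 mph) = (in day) 8.545e-11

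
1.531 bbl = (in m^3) 0.2434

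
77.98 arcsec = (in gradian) 0.02407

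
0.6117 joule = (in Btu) 0.0005798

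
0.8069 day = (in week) 0.1153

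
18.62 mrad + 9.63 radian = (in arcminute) 3.317e+04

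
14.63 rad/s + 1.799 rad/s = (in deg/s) 941.3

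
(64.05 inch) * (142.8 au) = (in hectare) 3.475e+09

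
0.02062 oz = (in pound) 0.001289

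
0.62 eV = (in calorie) 2.374e-20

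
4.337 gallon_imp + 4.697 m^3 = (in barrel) 29.67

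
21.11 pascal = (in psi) 0.003062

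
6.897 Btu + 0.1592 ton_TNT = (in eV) 4.157e+27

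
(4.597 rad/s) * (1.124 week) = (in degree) 1.791e+08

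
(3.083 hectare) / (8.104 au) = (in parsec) 8.241e-25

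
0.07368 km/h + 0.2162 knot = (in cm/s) 13.17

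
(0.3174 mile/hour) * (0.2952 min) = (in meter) 2.513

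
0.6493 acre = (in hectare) 0.2628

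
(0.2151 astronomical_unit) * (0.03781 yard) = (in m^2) 1.113e+09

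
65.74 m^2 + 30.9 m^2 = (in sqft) 1040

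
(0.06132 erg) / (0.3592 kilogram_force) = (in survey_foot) 5.711e-09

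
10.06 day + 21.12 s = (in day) 10.06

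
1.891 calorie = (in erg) 7.912e+07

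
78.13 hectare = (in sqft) 8.41e+06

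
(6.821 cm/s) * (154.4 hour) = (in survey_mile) 23.56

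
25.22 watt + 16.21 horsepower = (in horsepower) 16.24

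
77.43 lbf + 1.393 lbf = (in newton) 350.6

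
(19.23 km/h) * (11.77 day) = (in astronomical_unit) 3.631e-05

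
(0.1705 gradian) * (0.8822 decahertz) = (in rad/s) 0.02363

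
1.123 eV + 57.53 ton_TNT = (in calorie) 5.753e+10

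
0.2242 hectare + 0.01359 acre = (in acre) 0.5676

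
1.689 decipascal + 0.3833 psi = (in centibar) 2.643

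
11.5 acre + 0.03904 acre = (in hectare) 4.67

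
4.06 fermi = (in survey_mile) 2.523e-18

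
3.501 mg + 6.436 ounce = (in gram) 182.5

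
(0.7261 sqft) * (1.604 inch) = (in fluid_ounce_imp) 96.73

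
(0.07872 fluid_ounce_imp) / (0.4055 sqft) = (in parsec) 1.924e-21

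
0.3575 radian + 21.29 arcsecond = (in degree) 20.49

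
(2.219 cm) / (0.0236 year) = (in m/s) 2.982e-08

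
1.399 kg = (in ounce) 49.35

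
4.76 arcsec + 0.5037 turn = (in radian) 3.165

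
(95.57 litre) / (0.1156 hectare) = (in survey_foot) 0.0002712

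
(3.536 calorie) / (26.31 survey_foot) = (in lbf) 0.4147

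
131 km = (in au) 8.757e-07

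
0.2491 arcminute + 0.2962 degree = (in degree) 0.3004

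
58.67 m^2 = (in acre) 0.0145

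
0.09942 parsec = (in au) 2.051e+04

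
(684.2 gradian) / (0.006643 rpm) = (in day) 0.1788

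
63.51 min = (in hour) 1.058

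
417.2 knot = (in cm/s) 2.146e+04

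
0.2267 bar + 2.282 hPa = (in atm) 0.226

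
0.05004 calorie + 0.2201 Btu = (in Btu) 0.2203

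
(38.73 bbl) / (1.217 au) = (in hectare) 3.382e-15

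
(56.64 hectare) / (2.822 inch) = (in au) 5.282e-05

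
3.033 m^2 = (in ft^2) 32.65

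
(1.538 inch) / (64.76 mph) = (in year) 4.279e-11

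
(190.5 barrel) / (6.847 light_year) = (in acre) 1.155e-19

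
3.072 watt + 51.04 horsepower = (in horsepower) 51.04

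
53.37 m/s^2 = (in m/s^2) 53.37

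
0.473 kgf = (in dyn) 4.639e+05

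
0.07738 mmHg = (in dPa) 103.2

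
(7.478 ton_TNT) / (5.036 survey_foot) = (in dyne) 2.038e+15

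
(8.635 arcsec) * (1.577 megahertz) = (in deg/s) 3783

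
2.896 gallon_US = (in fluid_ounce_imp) 385.8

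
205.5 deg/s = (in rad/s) 3.587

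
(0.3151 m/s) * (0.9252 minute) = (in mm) 1.749e+04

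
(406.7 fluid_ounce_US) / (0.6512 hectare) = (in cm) 0.0001847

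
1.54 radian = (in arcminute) 5294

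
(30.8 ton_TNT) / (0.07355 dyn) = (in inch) 6.898e+18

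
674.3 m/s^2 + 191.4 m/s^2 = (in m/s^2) 865.7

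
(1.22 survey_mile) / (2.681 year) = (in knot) 4.514e-05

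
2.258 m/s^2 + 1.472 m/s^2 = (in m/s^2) 3.73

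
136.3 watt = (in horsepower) 0.1828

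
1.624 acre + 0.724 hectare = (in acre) 3.413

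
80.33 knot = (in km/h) 148.8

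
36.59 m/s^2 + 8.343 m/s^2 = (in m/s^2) 44.93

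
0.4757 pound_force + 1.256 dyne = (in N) 2.116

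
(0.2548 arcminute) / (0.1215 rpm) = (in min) 9.709e-05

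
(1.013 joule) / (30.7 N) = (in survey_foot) 0.1083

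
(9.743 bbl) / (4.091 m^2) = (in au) 2.531e-12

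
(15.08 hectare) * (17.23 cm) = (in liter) 2.598e+07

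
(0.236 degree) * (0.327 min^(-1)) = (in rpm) 0.0002144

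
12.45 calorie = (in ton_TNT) 1.245e-08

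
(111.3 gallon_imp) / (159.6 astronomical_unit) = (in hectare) 2.119e-18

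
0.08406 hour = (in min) 5.044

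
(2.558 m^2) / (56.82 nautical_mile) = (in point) 0.06891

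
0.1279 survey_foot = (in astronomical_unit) 2.606e-13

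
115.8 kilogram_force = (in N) 1136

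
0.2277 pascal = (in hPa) 0.002277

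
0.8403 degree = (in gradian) 0.9337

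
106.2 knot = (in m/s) 54.63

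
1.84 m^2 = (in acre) 0.0004547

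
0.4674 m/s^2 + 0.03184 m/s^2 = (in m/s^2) 0.4992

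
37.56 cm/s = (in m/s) 0.3756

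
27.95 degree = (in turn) 0.07764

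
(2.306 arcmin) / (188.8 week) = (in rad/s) 5.875e-12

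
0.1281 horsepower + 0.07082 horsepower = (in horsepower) 0.1989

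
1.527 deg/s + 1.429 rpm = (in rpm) 1.684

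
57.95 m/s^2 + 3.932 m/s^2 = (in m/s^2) 61.88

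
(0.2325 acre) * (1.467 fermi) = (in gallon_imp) 3.036e-10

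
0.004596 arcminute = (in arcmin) 0.004596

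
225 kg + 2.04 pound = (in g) 2.259e+05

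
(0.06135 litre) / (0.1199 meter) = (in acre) 1.264e-07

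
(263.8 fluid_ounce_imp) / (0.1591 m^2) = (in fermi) 4.711e+13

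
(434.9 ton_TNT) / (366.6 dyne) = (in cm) 4.964e+16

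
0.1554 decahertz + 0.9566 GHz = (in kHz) 9.566e+05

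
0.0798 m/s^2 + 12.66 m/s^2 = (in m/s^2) 12.74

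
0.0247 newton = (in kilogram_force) 0.002519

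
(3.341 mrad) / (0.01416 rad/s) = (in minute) 0.003932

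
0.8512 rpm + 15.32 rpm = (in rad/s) 1.693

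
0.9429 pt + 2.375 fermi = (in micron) 332.6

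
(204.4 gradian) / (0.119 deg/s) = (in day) 0.01789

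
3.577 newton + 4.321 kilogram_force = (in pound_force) 10.33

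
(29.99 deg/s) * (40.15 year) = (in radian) 6.627e+08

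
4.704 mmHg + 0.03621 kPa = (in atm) 0.006547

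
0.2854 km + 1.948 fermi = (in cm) 2.854e+04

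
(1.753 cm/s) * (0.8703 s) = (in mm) 15.26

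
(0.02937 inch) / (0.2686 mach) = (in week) 1.349e-11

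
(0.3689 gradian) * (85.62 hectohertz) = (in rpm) 473.8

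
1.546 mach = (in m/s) 526.4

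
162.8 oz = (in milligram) 4.615e+06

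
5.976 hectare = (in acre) 14.77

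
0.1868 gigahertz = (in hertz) 1.868e+08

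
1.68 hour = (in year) 0.0001918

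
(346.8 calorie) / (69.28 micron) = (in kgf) 2.136e+06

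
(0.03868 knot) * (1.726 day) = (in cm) 2.967e+05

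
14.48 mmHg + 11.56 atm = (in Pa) 1.173e+06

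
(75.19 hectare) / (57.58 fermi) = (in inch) 5.141e+20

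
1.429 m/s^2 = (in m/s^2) 1.429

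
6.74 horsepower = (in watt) 5026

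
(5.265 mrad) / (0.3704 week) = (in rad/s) 2.35e-08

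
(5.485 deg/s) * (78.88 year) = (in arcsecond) 4.912e+13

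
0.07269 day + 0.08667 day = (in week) 0.02277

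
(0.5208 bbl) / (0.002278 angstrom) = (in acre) 8.982e+07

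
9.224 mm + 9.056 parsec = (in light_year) 29.54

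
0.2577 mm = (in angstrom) 2.577e+06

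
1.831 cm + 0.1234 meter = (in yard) 0.155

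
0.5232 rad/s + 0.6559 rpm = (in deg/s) 33.91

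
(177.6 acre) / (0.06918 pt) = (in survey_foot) 9.662e+10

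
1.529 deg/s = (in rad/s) 0.02669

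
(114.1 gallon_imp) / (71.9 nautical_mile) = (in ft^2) 4.193e-05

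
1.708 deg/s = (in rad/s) 0.02981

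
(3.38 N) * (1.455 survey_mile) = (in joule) 7915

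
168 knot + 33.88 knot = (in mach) 0.305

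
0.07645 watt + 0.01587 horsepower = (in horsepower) 0.01597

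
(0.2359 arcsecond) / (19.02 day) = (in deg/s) 3.988e-11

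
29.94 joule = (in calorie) 7.156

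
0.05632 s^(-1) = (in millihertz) 56.32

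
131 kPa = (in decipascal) 1.31e+06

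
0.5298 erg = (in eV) 3.307e+11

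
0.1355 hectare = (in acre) 0.3348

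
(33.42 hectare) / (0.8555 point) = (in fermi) 1.107e+24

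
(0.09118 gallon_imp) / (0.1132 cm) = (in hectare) 3.662e-05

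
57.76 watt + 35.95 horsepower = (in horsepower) 36.03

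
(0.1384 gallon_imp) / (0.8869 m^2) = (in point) 2.011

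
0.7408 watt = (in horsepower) 0.0009934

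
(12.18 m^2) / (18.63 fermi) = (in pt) 1.853e+18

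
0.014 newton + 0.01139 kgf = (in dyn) 1.257e+04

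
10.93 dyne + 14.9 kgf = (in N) 146.1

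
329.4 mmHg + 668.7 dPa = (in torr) 329.9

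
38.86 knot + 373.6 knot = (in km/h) 763.9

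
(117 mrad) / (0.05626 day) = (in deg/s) 0.001379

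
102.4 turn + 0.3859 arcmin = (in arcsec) 1.327e+08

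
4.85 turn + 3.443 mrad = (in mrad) 3.048e+04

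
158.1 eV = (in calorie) 6.054e-18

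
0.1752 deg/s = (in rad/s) 0.003058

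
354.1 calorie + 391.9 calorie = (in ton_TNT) 7.46e-07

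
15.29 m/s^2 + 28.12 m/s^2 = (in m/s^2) 43.41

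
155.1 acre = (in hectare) 62.77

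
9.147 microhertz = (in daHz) 9.147e-07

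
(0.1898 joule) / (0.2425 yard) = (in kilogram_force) 0.08728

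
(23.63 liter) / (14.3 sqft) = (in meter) 0.01779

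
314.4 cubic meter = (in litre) 3.144e+05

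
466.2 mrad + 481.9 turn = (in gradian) 1.928e+05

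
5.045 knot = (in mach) 0.007622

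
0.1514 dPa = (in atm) 1.494e-07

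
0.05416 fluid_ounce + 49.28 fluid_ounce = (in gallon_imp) 0.3209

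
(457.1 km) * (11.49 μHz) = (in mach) 0.01542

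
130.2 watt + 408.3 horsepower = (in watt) 3.046e+05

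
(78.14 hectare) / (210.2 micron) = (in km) 3.717e+06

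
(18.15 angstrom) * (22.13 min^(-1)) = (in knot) 1.301e-09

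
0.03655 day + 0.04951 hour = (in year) 0.0001058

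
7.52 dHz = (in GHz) 7.52e-10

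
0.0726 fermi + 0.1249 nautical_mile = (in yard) 253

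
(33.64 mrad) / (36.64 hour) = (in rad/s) 2.55e-07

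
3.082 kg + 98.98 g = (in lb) 7.013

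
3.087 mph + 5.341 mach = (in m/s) 1820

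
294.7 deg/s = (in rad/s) 5.143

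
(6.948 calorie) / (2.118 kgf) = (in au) 9.356e-12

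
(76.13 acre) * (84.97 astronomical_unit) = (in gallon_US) 1.035e+21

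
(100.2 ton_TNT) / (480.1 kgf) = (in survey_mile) 5.533e+04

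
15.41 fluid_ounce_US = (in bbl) 0.002866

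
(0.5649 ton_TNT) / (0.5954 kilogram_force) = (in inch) 1.594e+10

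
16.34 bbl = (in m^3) 2.598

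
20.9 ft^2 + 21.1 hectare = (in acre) 52.14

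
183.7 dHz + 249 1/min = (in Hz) 22.52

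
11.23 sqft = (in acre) 0.0002578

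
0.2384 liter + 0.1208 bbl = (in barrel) 0.1223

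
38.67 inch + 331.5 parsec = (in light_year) 1081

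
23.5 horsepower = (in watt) 1.752e+04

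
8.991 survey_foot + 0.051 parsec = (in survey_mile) 9.778e+11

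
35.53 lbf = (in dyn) 1.58e+07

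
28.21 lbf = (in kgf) 12.8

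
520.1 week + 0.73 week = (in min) 5.25e+06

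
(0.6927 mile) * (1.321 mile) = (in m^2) 2.37e+06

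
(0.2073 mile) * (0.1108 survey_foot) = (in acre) 0.002784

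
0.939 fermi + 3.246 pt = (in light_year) 1.21e-19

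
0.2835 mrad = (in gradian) 0.01805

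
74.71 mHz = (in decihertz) 0.7471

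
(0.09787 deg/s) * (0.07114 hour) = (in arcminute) 1504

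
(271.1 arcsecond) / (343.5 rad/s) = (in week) 6.327e-12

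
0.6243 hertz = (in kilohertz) 0.0006243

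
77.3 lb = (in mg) 3.506e+07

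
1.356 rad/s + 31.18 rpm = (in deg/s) 264.8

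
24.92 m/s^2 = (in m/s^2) 24.92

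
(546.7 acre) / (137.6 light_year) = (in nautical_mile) 9.177e-16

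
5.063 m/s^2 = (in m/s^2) 5.063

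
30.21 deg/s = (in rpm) 5.035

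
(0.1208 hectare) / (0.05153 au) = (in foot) 5.141e-07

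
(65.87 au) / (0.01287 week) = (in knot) 2.461e+09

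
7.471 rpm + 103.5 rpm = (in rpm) 111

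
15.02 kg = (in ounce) 529.8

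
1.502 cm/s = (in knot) 0.0292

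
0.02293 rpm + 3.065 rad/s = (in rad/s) 3.067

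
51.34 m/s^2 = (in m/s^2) 51.34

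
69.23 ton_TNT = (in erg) 2.897e+18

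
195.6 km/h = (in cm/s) 5433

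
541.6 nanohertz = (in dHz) 5.416e-06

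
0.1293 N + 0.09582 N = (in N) 0.2251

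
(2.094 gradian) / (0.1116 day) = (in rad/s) 3.411e-06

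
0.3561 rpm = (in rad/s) 0.03729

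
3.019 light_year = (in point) 8.096e+19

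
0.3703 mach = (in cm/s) 1.261e+04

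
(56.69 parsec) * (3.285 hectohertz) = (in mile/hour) 1.285e+21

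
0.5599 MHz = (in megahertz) 0.5599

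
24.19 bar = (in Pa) 2.419e+06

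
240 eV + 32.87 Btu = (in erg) 3.468e+11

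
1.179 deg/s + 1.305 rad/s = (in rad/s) 1.326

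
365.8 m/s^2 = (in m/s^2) 365.8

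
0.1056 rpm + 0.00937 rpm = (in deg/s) 0.6898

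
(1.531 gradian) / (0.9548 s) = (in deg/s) 1.443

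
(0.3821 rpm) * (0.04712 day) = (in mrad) 1.629e+05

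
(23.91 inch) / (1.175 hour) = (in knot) 0.0002791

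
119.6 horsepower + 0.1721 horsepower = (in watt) 8.931e+04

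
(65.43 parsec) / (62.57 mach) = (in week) 1.567e+08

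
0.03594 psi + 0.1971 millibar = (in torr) 2.006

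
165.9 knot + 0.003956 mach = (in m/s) 86.69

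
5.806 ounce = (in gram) 164.6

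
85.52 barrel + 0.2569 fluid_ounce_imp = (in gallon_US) 3592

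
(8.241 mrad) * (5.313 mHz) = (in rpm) 0.0004181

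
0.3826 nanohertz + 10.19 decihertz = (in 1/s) 1.019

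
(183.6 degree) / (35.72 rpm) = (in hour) 0.000238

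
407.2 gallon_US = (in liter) 1541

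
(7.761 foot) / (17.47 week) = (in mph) 5.008e-07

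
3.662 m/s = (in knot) 7.118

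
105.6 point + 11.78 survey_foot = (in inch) 142.8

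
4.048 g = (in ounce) 0.1428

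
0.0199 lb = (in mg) 9026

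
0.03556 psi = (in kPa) 0.2452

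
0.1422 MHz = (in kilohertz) 142.2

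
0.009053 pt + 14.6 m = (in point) 4.139e+04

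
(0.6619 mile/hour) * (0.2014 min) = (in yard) 3.91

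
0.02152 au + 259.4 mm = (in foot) 1.056e+10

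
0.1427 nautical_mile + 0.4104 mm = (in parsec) 8.565e-15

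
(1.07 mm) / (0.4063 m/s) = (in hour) 7.315e-07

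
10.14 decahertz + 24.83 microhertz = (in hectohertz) 1.014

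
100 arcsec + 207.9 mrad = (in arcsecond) 4.298e+04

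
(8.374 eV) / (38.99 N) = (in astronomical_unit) 2.3e-31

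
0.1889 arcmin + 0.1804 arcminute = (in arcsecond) 22.16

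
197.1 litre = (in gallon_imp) 43.36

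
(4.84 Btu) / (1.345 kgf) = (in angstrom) 3.871e+12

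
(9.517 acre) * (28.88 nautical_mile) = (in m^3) 2.06e+09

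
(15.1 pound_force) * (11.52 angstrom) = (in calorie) 1.849e-08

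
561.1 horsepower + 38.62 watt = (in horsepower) 561.2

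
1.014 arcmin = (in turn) 4.694e-05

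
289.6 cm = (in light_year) 3.061e-16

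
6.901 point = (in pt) 6.901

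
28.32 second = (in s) 28.32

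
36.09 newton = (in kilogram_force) 3.68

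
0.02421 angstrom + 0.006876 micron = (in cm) 6.878e-07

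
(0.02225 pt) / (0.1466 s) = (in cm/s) 0.005354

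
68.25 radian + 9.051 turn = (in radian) 125.1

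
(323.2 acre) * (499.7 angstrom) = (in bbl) 0.4111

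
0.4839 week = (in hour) 81.3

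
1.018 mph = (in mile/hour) 1.018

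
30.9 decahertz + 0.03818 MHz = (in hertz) 3.849e+04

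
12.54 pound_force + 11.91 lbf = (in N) 108.8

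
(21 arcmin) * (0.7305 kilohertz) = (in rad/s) 4.462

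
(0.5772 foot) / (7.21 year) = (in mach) 2.272e-12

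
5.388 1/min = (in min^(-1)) 5.388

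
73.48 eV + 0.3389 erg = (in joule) 3.389e-08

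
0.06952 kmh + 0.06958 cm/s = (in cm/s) 2.001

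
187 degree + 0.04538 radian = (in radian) 3.309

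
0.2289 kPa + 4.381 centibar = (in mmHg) 34.58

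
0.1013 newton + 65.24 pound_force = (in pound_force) 65.26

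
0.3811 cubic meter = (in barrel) 2.397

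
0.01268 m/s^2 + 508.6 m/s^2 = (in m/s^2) 508.6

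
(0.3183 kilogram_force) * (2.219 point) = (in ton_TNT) 5.84e-13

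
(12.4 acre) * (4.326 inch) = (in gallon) 1.457e+06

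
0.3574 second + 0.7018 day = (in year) 0.001923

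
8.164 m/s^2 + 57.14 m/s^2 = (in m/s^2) 65.3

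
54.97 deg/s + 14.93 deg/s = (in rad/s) 1.22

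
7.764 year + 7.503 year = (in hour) 1.337e+05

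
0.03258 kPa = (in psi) 0.004725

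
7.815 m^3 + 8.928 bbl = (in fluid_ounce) 3.123e+05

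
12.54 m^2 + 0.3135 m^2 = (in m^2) 12.85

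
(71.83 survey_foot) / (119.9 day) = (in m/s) 2.113e-06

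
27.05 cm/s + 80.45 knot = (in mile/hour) 93.19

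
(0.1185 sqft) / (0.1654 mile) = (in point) 0.1172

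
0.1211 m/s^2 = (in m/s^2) 0.1211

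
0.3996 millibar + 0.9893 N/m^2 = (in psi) 0.005939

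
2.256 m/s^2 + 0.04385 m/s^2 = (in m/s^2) 2.3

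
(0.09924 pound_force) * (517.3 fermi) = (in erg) 2.284e-06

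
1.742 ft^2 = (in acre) 3.999e-05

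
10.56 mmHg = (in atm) 0.01389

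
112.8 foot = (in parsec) 1.114e-15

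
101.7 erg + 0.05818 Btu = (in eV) 3.831e+20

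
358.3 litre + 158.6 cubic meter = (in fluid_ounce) 5.375e+06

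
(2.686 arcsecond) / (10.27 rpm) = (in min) 2.018e-07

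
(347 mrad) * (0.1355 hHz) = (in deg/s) 269.4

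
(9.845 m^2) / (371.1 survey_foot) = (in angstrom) 8.704e+08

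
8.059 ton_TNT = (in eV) 2.105e+29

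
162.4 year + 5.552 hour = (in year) 162.4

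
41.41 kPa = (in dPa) 4.141e+05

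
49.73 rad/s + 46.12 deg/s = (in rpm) 482.6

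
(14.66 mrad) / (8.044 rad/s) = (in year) 5.779e-11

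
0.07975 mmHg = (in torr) 0.07975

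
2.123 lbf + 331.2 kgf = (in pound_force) 732.3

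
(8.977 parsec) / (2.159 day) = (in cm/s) 1.485e+14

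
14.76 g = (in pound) 0.03254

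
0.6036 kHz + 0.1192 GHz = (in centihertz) 1.192e+10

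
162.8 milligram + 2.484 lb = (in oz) 39.75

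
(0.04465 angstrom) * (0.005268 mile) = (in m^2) 3.785e-11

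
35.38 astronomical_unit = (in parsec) 0.0001715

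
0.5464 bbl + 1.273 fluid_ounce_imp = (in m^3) 0.08691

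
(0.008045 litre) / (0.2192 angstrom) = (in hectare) 36.7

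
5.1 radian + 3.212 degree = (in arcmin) 1.773e+04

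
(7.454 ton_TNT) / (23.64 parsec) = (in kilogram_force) 4.36e-09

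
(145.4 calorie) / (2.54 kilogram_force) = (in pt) 6.923e+04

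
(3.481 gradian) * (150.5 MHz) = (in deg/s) 4.715e+08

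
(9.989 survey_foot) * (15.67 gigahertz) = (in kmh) 1.718e+11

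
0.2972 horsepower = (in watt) 221.6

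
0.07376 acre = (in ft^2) 3213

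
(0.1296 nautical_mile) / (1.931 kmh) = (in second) 447.5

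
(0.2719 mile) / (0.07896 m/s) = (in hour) 1.539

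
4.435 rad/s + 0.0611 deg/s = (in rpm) 42.36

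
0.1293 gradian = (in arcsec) 418.9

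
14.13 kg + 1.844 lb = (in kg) 14.97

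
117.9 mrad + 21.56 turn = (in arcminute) 4.661e+05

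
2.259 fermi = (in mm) 2.259e-12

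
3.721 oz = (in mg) 1.055e+05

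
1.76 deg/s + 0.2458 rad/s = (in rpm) 2.641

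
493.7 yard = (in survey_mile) 0.2805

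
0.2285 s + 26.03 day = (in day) 26.03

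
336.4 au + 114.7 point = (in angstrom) 5.032e+23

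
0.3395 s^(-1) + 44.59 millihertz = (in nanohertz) 3.841e+08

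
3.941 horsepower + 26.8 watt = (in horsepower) 3.977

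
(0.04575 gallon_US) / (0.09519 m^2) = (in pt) 5.157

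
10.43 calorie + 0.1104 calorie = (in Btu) 0.0418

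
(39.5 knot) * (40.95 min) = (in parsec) 1.618e-12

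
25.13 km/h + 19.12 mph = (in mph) 34.74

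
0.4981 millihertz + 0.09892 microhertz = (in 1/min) 0.02989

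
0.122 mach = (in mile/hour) 92.92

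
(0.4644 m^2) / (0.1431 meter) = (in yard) 3.549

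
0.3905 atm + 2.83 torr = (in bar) 0.3994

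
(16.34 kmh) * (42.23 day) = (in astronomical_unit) 0.0001107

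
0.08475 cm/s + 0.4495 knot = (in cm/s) 23.21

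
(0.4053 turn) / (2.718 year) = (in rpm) 2.837e-07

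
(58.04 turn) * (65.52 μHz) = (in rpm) 0.2282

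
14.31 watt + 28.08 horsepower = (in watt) 2.095e+04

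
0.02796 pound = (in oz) 0.4474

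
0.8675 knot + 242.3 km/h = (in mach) 0.199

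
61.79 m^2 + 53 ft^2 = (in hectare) 0.006671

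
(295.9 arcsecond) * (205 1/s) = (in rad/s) 0.2941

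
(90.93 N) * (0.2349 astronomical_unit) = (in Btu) 3.029e+09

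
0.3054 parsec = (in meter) 9.424e+15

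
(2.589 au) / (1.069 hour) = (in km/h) 3.623e+08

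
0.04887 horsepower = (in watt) 36.44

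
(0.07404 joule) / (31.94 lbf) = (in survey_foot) 0.00171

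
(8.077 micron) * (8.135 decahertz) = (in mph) 0.00147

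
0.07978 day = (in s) 6893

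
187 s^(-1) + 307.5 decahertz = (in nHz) 3.262e+12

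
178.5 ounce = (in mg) 5.06e+06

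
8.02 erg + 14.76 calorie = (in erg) 6.176e+08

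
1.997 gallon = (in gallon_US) 1.997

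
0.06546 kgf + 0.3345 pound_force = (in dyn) 2.13e+05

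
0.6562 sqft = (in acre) 1.506e-05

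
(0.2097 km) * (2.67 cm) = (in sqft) 60.27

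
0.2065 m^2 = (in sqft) 2.223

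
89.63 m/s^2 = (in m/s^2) 89.63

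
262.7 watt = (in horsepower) 0.3523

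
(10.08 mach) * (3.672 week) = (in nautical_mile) 4.116e+06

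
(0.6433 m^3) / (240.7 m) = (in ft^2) 0.02877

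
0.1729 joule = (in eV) 1.079e+18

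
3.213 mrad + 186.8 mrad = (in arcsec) 3.919e+04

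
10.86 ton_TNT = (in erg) 4.544e+17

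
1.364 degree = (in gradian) 1.516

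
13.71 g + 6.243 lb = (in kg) 2.845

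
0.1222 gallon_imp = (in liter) 0.5555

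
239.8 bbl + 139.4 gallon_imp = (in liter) 3.876e+04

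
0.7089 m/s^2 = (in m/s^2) 0.7089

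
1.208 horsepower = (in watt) 900.8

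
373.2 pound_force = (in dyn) 1.66e+08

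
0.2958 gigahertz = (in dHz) 2.958e+09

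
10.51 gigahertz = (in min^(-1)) 6.306e+11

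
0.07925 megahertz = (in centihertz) 7.925e+06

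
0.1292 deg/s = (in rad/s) 0.002255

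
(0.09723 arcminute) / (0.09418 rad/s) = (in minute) 5.005e-06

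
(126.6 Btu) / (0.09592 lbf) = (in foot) 1.027e+06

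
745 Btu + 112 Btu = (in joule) 9.042e+05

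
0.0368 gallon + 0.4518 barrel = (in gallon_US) 19.01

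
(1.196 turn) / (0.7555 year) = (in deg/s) 1.807e-05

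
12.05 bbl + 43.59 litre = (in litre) 1959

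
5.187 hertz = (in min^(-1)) 311.2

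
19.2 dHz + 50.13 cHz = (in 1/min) 145.3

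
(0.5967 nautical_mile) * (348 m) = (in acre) 95.03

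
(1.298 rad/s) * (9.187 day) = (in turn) 1.64e+05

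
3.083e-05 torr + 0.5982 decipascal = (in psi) 9.272e-06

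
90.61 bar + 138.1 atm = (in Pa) 2.305e+07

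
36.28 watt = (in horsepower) 0.04865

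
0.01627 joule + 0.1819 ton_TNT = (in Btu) 7.214e+05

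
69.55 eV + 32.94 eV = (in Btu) 1.556e-20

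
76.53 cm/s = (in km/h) 2.755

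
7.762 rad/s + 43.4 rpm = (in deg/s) 705.1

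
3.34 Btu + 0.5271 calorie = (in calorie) 842.8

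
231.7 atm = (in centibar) 2.348e+04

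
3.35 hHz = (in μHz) 3.35e+08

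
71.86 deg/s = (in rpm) 11.98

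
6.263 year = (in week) 326.6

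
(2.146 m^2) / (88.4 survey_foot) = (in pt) 225.8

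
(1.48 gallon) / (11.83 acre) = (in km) 1.17e-10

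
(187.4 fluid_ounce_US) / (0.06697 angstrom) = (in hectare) 8.275e+04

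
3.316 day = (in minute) 4775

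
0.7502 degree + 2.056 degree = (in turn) 0.007795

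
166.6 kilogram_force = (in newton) 1634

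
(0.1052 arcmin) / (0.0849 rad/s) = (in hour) 1.001e-07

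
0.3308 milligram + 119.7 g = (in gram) 119.7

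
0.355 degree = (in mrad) 6.196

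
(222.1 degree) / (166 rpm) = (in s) 0.223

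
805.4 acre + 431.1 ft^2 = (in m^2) 3.259e+06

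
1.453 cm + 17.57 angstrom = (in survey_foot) 0.04767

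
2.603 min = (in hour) 0.04338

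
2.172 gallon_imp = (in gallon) 2.608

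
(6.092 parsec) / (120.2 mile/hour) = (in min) 5.831e+13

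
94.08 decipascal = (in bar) 9.408e-05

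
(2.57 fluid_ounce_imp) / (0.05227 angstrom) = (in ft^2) 1.504e+08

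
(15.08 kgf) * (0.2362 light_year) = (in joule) 3.305e+17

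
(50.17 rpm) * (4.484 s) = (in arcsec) 4.859e+06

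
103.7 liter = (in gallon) 27.39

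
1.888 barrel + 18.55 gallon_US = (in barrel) 2.33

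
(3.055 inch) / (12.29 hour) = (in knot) 3.409e-06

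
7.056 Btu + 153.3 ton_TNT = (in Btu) 6.079e+08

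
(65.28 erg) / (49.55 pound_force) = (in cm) 2.962e-06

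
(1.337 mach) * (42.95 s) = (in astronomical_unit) 1.307e-07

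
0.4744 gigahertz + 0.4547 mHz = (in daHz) 4.744e+07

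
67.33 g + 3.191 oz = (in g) 157.8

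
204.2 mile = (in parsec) 1.065e-11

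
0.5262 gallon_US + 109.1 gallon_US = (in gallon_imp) 91.28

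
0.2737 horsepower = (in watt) 204.1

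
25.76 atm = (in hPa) 2.61e+04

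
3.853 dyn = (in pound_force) 8.662e-06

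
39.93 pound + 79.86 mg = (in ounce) 638.9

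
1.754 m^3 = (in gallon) 463.4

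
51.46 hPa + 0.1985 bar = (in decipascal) 2.5e+05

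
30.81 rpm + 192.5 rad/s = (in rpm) 1869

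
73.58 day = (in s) 6.357e+06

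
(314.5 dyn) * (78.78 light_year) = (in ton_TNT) 5.602e+05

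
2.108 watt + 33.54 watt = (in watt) 35.65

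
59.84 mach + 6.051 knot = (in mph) 4.559e+04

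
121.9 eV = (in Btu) 1.851e-20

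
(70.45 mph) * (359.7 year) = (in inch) 1.407e+13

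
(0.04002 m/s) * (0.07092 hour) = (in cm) 1022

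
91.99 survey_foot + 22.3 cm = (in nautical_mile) 0.01526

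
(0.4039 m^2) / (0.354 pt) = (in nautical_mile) 1.746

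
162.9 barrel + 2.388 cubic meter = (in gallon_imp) 6222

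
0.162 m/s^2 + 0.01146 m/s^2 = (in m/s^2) 0.1735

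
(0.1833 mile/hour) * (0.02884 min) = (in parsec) 4.595e-18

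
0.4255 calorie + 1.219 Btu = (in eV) 8.038e+21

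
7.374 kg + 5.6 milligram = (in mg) 7.374e+06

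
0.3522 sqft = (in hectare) 3.272e-06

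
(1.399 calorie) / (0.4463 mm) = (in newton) 1.312e+04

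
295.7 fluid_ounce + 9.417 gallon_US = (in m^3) 0.04439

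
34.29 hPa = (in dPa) 3.429e+04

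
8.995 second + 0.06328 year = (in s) 1.996e+06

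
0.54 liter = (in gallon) 0.1427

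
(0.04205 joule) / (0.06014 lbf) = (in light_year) 1.661e-17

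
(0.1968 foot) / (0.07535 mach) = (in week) 3.866e-09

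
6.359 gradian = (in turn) 0.0159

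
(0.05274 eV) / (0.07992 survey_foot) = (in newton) 3.469e-19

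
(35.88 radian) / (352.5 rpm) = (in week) 1.607e-06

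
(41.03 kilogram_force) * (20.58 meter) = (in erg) 8.281e+10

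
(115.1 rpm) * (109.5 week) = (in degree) 4.574e+10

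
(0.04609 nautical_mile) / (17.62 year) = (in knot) 2.986e-07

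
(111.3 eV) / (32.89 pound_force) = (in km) 1.219e-22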